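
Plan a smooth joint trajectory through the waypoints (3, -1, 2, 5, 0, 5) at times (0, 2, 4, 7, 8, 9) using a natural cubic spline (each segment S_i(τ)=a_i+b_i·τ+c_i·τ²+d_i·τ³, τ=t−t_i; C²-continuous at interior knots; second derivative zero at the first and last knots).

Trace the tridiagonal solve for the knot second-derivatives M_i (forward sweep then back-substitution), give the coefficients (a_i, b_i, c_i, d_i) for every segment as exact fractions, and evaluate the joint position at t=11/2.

  seg 0: a=3 b=-1427/517 c=0 d=393/2068
  seg 1: a=-1 b=-248/517 c=1179/1034 d=-311/4136
  seg 2: a=2 b=3287/1034 c=1425/2068 d=-2927/6204
  seg 3: a=5 b=-11219/2068 c=-1839/517 d=8235/2068
  seg 4: a=0 b=-613/1034 c=17349/2068 d=-5783/2068
S(11/2) = 111283/16544

Δ: Δ0=-2, Δ1=3/2, Δ2=1, Δ3=-5, Δ4=5
row 1: diag=8, rhs=21; c'=1/4, d'=21/8
row 2: denom=10−2·1/4=19/2; d'=(-3−2·21/8)/(19/2)=-33/38
row 3: denom=8−3·6/19=134/19; d'=(-36−3·-33/38)/(134/19)=-1269/268
row 4: denom=4−1·19/134=517/134; d'=(60−1·-1269/268)/(517/134)=17349/1034
back: M4=17349/1034
back: M3=-1269/268−19/134·17349/1034=-3678/517
back: M2=-33/38−6/19·-3678/517=1425/1034
back: M1=21/8−1/4·1425/1034=1179/517
M: M0=0, M1=1179/517, M2=1425/1034, M3=-3678/517, M4=17349/1034, M5=0
seg 0: a=3, c=M0/2=0, d=(M1−M0)/(6·2)=393/2068, b=Δ0−h0·(2M0+M1)/6=-1427/517
seg 1: a=-1, c=M1/2=1179/1034, d=(M2−M1)/(6·2)=-311/4136, b=Δ1−h1·(2M1+M2)/6=-248/517
seg 2: a=2, c=M2/2=1425/2068, d=(M3−M2)/(6·3)=-2927/6204, b=Δ2−h2·(2M2+M3)/6=3287/1034
seg 3: a=5, c=M3/2=-1839/517, d=(M4−M3)/(6·1)=8235/2068, b=Δ3−h3·(2M3+M4)/6=-11219/2068
seg 4: a=0, c=M4/2=17349/2068, d=(M5−M4)/(6·1)=-5783/2068, b=Δ4−h4·(2M4+M5)/6=-613/1034
t_q=11/2 → seg 2, τ=3/2; S=2+3287/1034·τ+1425/2068·τ²+-2927/6204·τ³=111283/16544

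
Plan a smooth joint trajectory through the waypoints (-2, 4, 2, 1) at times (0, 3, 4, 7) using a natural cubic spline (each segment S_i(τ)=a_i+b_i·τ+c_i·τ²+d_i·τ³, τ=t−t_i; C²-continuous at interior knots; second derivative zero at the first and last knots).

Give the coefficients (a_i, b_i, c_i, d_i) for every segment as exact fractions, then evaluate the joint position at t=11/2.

Δ: Δ0=2, Δ1=-2, Δ2=-1/3
row 1: diag=8, rhs=-24; c'=1/8, d'=-3
row 2: denom=8−1·1/8=63/8; d'=(10−1·-3)/(63/8)=104/63
back: M2=104/63
back: M1=-3−1/8·104/63=-202/63
M: M0=0, M1=-202/63, M2=104/63, M3=0
seg 0: a=-2, c=M0/2=0, d=(M1−M0)/(6·3)=-101/567, b=Δ0−h0·(2M0+M1)/6=227/63
seg 1: a=4, c=M1/2=-101/63, d=(M2−M1)/(6·1)=17/21, b=Δ1−h1·(2M1+M2)/6=-76/63
seg 2: a=2, c=M2/2=52/63, d=(M3−M2)/(6·3)=-52/567, b=Δ2−h2·(2M2+M3)/6=-125/63
t_q=11/2 → seg 2, τ=3/2; S=2+-125/63·τ+52/63·τ²+-52/567·τ³=4/7

  seg 0: a=-2 b=227/63 c=0 d=-101/567
  seg 1: a=4 b=-76/63 c=-101/63 d=17/21
  seg 2: a=2 b=-125/63 c=52/63 d=-52/567
S(11/2) = 4/7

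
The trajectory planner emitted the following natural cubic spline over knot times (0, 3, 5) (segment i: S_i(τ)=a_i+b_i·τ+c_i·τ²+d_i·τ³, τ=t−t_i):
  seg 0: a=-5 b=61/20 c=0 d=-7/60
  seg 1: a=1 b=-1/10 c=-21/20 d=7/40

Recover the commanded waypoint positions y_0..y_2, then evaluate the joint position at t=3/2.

y_0=-5 y_1=1 y_2=-2
S(3/2) = -131/160

y_0 = S_0(0) = a_0 = -5
y_1 = S_1(0) = a_1 = 1
y_2 = S_1(2) = -2
t_q=3/2 is in segment 0 (τ=3/2); S_0(τ)=-131/160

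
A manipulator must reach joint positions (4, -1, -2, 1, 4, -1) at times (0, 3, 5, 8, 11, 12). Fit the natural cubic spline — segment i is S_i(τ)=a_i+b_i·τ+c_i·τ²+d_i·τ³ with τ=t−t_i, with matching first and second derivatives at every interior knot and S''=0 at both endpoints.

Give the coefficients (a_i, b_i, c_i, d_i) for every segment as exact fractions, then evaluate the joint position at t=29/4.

Δ: Δ0=-5/3, Δ1=-1/2, Δ2=1, Δ3=1, Δ4=-5
row 1: diag=10, rhs=7; c'=1/5, d'=7/10
row 2: denom=10−2·1/5=48/5; d'=(9−2·7/10)/(48/5)=19/24
row 3: denom=12−3·5/16=177/16; d'=(0−3·19/24)/(177/16)=-38/177
row 4: denom=8−3·16/59=424/59; d'=(-36−3·-38/177)/(424/59)=-1043/212
back: M4=-1043/212
back: M3=-38/177−16/59·-1043/212=178/159
back: M2=19/24−5/16·178/159=281/636
back: M1=7/10−1/5·281/636=389/636
M: M0=0, M1=389/636, M2=281/636, M3=178/159, M4=-1043/212, M5=0
seg 0: a=4, c=M0/2=0, d=(M1−M0)/(6·3)=389/11448, b=Δ0−h0·(2M0+M1)/6=-2509/1272
seg 1: a=-1, c=M1/2=389/1272, d=(M2−M1)/(6·2)=-3/212, b=Δ1−h1·(2M1+M2)/6=-671/636
seg 2: a=-2, c=M2/2=281/1272, d=(M3−M2)/(6·3)=431/11448, b=Δ2−h2·(2M2+M3)/6=-1/636
seg 3: a=1, c=M3/2=89/159, d=(M4−M3)/(6·3)=-3841/11448, b=Δ3−h3·(2M3+M4)/6=2977/1272
seg 4: a=4, c=M4/2=-1043/424, d=(M5−M4)/(6·1)=1043/1272, b=Δ4−h4·(2M4+M5)/6=-2137/636
t_q=29/4 → seg 2, τ=9/4; S=-2+-1/636·τ+281/1272·τ²+431/11448·τ³=-12383/27136

  seg 0: a=4 b=-2509/1272 c=0 d=389/11448
  seg 1: a=-1 b=-671/636 c=389/1272 d=-3/212
  seg 2: a=-2 b=-1/636 c=281/1272 d=431/11448
  seg 3: a=1 b=2977/1272 c=89/159 d=-3841/11448
  seg 4: a=4 b=-2137/636 c=-1043/424 d=1043/1272
S(29/4) = -12383/27136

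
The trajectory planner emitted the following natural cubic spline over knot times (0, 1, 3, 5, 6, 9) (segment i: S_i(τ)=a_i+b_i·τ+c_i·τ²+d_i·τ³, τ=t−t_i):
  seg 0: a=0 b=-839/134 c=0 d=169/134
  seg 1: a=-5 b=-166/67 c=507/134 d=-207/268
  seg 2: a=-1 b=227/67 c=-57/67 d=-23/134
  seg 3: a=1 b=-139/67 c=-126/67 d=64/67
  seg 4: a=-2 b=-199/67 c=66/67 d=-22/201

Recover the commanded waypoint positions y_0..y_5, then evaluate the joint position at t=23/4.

y_0=0 y_1=-5 y_2=-1 y_3=1 y_4=-2 y_5=-5
S(23/4) = -649/536

y_0 = S_0(0) = a_0 = 0
y_1 = S_1(0) = a_1 = -5
y_2 = S_2(0) = a_2 = -1
y_3 = S_3(0) = a_3 = 1
y_4 = S_4(0) = a_4 = -2
y_5 = S_4(3) = -5
t_q=23/4 is in segment 3 (τ=3/4); S_3(τ)=-649/536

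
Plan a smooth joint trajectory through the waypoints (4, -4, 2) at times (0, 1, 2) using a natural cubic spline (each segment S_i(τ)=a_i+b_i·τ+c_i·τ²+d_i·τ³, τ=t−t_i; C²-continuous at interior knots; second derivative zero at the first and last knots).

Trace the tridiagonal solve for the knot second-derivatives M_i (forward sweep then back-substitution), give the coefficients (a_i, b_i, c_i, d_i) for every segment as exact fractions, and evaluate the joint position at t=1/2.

  seg 0: a=4 b=-23/2 c=0 d=7/2
  seg 1: a=-4 b=-1 c=21/2 d=-7/2
S(1/2) = -21/16

Δ: Δ0=-8, Δ1=6
row 1: diag=4, rhs=84; c'=1/4, d'=21
back: M1=21
M: M0=0, M1=21, M2=0
seg 0: a=4, c=M0/2=0, d=(M1−M0)/(6·1)=7/2, b=Δ0−h0·(2M0+M1)/6=-23/2
seg 1: a=-4, c=M1/2=21/2, d=(M2−M1)/(6·1)=-7/2, b=Δ1−h1·(2M1+M2)/6=-1
t_q=1/2 → seg 0, τ=1/2; S=4+-23/2·τ+0·τ²+7/2·τ³=-21/16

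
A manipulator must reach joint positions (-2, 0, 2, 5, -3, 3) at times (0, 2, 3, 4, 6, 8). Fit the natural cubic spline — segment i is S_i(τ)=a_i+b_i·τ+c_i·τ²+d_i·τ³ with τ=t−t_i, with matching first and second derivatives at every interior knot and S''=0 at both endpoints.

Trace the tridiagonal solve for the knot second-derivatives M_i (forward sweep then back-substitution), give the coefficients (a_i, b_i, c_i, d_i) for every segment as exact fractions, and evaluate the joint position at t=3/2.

Δ: Δ0=1, Δ1=2, Δ2=3, Δ3=-4, Δ4=3
row 1: diag=6, rhs=6; c'=1/6, d'=1
row 2: denom=4−1·1/6=23/6; d'=(6−1·1)/(23/6)=30/23
row 3: denom=6−1·6/23=132/23; d'=(-42−1·30/23)/(132/23)=-83/11
row 4: denom=8−2·23/66=241/33; d'=(42−2·-83/11)/(241/33)=1884/241
back: M4=1884/241
back: M3=-83/11−23/66·1884/241=-2475/241
back: M2=30/23−6/23·-2475/241=960/241
back: M1=1−1/6·960/241=81/241
M: M0=0, M1=81/241, M2=960/241, M3=-2475/241, M4=1884/241, M5=0
seg 0: a=-2, c=M0/2=0, d=(M1−M0)/(6·2)=27/964, b=Δ0−h0·(2M0+M1)/6=214/241
seg 1: a=0, c=M1/2=81/482, d=(M2−M1)/(6·1)=293/482, b=Δ1−h1·(2M1+M2)/6=295/241
seg 2: a=2, c=M2/2=480/241, d=(M3−M2)/(6·1)=-1145/482, b=Δ2−h2·(2M2+M3)/6=1631/482
seg 3: a=5, c=M3/2=-2475/482, d=(M4−M3)/(6·2)=1453/964, b=Δ3−h3·(2M3+M4)/6=58/241
seg 4: a=-3, c=M4/2=942/241, d=(M5−M4)/(6·2)=-157/241, b=Δ4−h4·(2M4+M5)/6=-533/241
t_q=3/2 → seg 0, τ=3/2; S=-2+214/241·τ+0·τ²+27/964·τ³=-4423/7712

  seg 0: a=-2 b=214/241 c=0 d=27/964
  seg 1: a=0 b=295/241 c=81/482 d=293/482
  seg 2: a=2 b=1631/482 c=480/241 d=-1145/482
  seg 3: a=5 b=58/241 c=-2475/482 d=1453/964
  seg 4: a=-3 b=-533/241 c=942/241 d=-157/241
S(3/2) = -4423/7712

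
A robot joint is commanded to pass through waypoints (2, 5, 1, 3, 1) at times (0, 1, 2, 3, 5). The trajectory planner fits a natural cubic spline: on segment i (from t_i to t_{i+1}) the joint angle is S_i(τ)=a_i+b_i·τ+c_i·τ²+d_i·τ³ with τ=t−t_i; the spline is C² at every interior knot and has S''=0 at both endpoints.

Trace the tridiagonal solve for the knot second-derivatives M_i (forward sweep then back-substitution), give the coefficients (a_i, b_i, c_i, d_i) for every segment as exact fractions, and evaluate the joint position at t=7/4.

  seg 0: a=2 b=229/43 c=0 d=-100/43
  seg 1: a=5 b=-71/43 c=-300/43 d=199/43
  seg 2: a=1 b=-74/43 c=297/43 d=-137/43
  seg 3: a=3 b=109/43 c=-114/43 d=19/43
S(7/4) = 4925/2752

Δ: Δ0=3, Δ1=-4, Δ2=2, Δ3=-1
row 1: diag=4, rhs=-42; c'=1/4, d'=-21/2
row 2: denom=4−1·1/4=15/4; d'=(36−1·-21/2)/(15/4)=62/5
row 3: denom=6−1·4/15=86/15; d'=(-18−1·62/5)/(86/15)=-228/43
back: M3=-228/43
back: M2=62/5−4/15·-228/43=594/43
back: M1=-21/2−1/4·594/43=-600/43
M: M0=0, M1=-600/43, M2=594/43, M3=-228/43, M4=0
seg 0: a=2, c=M0/2=0, d=(M1−M0)/(6·1)=-100/43, b=Δ0−h0·(2M0+M1)/6=229/43
seg 1: a=5, c=M1/2=-300/43, d=(M2−M1)/(6·1)=199/43, b=Δ1−h1·(2M1+M2)/6=-71/43
seg 2: a=1, c=M2/2=297/43, d=(M3−M2)/(6·1)=-137/43, b=Δ2−h2·(2M2+M3)/6=-74/43
seg 3: a=3, c=M3/2=-114/43, d=(M4−M3)/(6·2)=19/43, b=Δ3−h3·(2M3+M4)/6=109/43
t_q=7/4 → seg 1, τ=3/4; S=5+-71/43·τ+-300/43·τ²+199/43·τ³=4925/2752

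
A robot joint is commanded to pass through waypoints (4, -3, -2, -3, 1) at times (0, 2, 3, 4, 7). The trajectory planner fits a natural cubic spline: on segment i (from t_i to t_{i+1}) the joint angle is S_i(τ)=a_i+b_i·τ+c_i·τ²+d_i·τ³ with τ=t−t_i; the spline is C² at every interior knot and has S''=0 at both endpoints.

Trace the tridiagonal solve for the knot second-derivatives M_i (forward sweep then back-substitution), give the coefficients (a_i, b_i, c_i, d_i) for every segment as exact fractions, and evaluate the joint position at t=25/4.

Δ: Δ0=-7/2, Δ1=1, Δ2=-1, Δ3=4/3
row 1: diag=6, rhs=27; c'=1/6, d'=9/2
row 2: denom=4−1·1/6=23/6; d'=(-12−1·9/2)/(23/6)=-99/23
row 3: denom=8−1·6/23=178/23; d'=(14−1·-99/23)/(178/23)=421/178
back: M3=421/178
back: M2=-99/23−6/23·421/178=-438/89
back: M1=9/2−1/6·-438/89=947/178
M: M0=0, M1=947/178, M2=-438/89, M3=421/178, M4=0
seg 0: a=4, c=M0/2=0, d=(M1−M0)/(6·2)=947/2136, b=Δ0−h0·(2M0+M1)/6=-1408/267
seg 1: a=-3, c=M1/2=947/356, d=(M2−M1)/(6·1)=-1823/1068, b=Δ1−h1·(2M1+M2)/6=25/534
seg 2: a=-2, c=M2/2=-219/89, d=(M3−M2)/(6·1)=1297/1068, b=Δ2−h2·(2M2+M3)/6=263/1068
seg 3: a=-3, c=M3/2=421/356, d=(M4−M3)/(6·3)=-421/3204, b=Δ3−h3·(2M3+M4)/6=-551/534
t_q=25/4 → seg 3, τ=9/4; S=-3+-551/534·τ+421/356·τ²+-421/3204·τ³=-18945/22784

  seg 0: a=4 b=-1408/267 c=0 d=947/2136
  seg 1: a=-3 b=25/534 c=947/356 d=-1823/1068
  seg 2: a=-2 b=263/1068 c=-219/89 d=1297/1068
  seg 3: a=-3 b=-551/534 c=421/356 d=-421/3204
S(25/4) = -18945/22784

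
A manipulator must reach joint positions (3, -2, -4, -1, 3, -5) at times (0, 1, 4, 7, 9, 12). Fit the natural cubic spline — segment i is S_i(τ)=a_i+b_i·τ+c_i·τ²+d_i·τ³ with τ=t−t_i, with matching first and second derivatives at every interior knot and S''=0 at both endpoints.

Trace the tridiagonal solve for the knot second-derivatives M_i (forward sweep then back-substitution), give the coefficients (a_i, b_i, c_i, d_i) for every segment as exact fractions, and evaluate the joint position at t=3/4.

  seg 0: a=3 b=-1769/318 c=0 d=179/318
  seg 1: a=-2 b=-616/159 c=179/106 d=-197/954
  seg 2: a=-4 b=217/318 c=-9/53 d=263/2862
  seg 3: a=-1 b=341/159 c=209/318 d=-58/159
  seg 4: a=3 b=21/53 c=-487/318 d=487/2862
S(3/4) = -6341/6784

Δ: Δ0=-5, Δ1=-2/3, Δ2=1, Δ3=2, Δ4=-8/3
row 1: diag=8, rhs=26; c'=3/8, d'=13/4
row 2: denom=12−3·3/8=87/8; d'=(10−3·13/4)/(87/8)=2/87
row 3: denom=10−3·8/29=266/29; d'=(6−3·2/87)/(266/29)=86/133
row 4: denom=10−2·29/133=1272/133; d'=(-28−2·86/133)/(1272/133)=-487/159
back: M4=-487/159
back: M3=86/133−29/133·-487/159=209/159
back: M2=2/87−8/29·209/159=-18/53
back: M1=13/4−3/8·-18/53=179/53
M: M0=0, M1=179/53, M2=-18/53, M3=209/159, M4=-487/159, M5=0
seg 0: a=3, c=M0/2=0, d=(M1−M0)/(6·1)=179/318, b=Δ0−h0·(2M0+M1)/6=-1769/318
seg 1: a=-2, c=M1/2=179/106, d=(M2−M1)/(6·3)=-197/954, b=Δ1−h1·(2M1+M2)/6=-616/159
seg 2: a=-4, c=M2/2=-9/53, d=(M3−M2)/(6·3)=263/2862, b=Δ2−h2·(2M2+M3)/6=217/318
seg 3: a=-1, c=M3/2=209/318, d=(M4−M3)/(6·2)=-58/159, b=Δ3−h3·(2M3+M4)/6=341/159
seg 4: a=3, c=M4/2=-487/318, d=(M5−M4)/(6·3)=487/2862, b=Δ4−h4·(2M4+M5)/6=21/53
t_q=3/4 → seg 0, τ=3/4; S=3+-1769/318·τ+0·τ²+179/318·τ³=-6341/6784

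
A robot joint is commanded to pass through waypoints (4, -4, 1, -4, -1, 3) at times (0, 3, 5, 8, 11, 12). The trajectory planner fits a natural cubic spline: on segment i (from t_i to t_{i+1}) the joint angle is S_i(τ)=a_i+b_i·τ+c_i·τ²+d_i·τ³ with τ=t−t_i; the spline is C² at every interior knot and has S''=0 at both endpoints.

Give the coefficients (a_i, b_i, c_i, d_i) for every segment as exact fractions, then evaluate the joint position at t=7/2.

Δ: Δ0=-8/3, Δ1=5/2, Δ2=-5/3, Δ3=1, Δ4=4
row 1: diag=10, rhs=31; c'=1/5, d'=31/10
row 2: denom=10−2·1/5=48/5; d'=(-25−2·31/10)/(48/5)=-13/4
row 3: denom=12−3·5/16=177/16; d'=(16−3·-13/4)/(177/16)=412/177
row 4: denom=8−3·16/59=424/59; d'=(18−3·412/177)/(424/59)=325/212
back: M4=325/212
back: M3=412/177−16/59·325/212=304/159
back: M2=-13/4−5/16·304/159=-2447/636
back: M1=31/10−1/5·-2447/636=2461/636
M: M0=0, M1=2461/636, M2=-2447/636, M3=304/159, M4=325/212, M5=0
seg 0: a=4, c=M0/2=0, d=(M1−M0)/(6·3)=2461/11448, b=Δ0−h0·(2M0+M1)/6=-1951/424
seg 1: a=-4, c=M1/2=2461/1272, d=(M2−M1)/(6·2)=-409/636, b=Δ1−h1·(2M1+M2)/6=255/212
seg 2: a=1, c=M2/2=-2447/1272, d=(M3−M2)/(6·3)=407/1272, b=Δ2−h2·(2M2+M3)/6=779/636
seg 3: a=-4, c=M3/2=152/159, d=(M4−M3)/(6·3)=-241/11448, b=Δ3−h3·(2M3+M4)/6=-2135/1272
seg 4: a=-1, c=M4/2=325/424, d=(M5−M4)/(6·1)=-325/1272, b=Δ4−h4·(2M4+M5)/6=2219/636
t_q=7/2 → seg 1, τ=1/2; S=-4+255/212·τ+2461/1272·τ²+-409/636·τ³=-635/212

  seg 0: a=4 b=-1951/424 c=0 d=2461/11448
  seg 1: a=-4 b=255/212 c=2461/1272 d=-409/636
  seg 2: a=1 b=779/636 c=-2447/1272 d=407/1272
  seg 3: a=-4 b=-2135/1272 c=152/159 d=-241/11448
  seg 4: a=-1 b=2219/636 c=325/424 d=-325/1272
S(7/2) = -635/212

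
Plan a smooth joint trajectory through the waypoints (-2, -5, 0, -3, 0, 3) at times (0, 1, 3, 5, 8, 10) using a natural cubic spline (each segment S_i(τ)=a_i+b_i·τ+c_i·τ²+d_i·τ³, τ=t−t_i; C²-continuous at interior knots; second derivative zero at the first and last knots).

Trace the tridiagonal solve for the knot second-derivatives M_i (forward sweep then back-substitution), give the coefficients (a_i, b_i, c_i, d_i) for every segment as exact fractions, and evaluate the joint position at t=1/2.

  seg 0: a=-2 b=-7949/1882 c=0 d=2303/1882
  seg 1: a=-5 b=-520/941 c=6909/1882 d=-8073/7528
  seg 2: a=0 b=2377/1882 c=-10401/3764 d=5201/7528
  seg 3: a=-3 b=-1411/941 c=2601/1882 d=-1033/5646
  seg 4: a=0 b=3487/1882 c=-249/941 d=83/1882
S(1/2) = -59605/15056

Δ: Δ0=-3, Δ1=5/2, Δ2=-3/2, Δ3=1, Δ4=3/2
row 1: diag=6, rhs=33; c'=1/3, d'=11/2
row 2: denom=8−2·1/3=22/3; d'=(-24−2·11/2)/(22/3)=-105/22
row 3: denom=10−2·3/11=104/11; d'=(15−2·-105/22)/(104/11)=135/52
row 4: denom=10−3·33/104=941/104; d'=(3−3·135/52)/(941/104)=-498/941
back: M4=-498/941
back: M3=135/52−33/104·-498/941=2601/941
back: M2=-105/22−3/11·2601/941=-10401/1882
back: M1=11/2−1/3·-10401/1882=6909/941
M: M0=0, M1=6909/941, M2=-10401/1882, M3=2601/941, M4=-498/941, M5=0
seg 0: a=-2, c=M0/2=0, d=(M1−M0)/(6·1)=2303/1882, b=Δ0−h0·(2M0+M1)/6=-7949/1882
seg 1: a=-5, c=M1/2=6909/1882, d=(M2−M1)/(6·2)=-8073/7528, b=Δ1−h1·(2M1+M2)/6=-520/941
seg 2: a=0, c=M2/2=-10401/3764, d=(M3−M2)/(6·2)=5201/7528, b=Δ2−h2·(2M2+M3)/6=2377/1882
seg 3: a=-3, c=M3/2=2601/1882, d=(M4−M3)/(6·3)=-1033/5646, b=Δ3−h3·(2M3+M4)/6=-1411/941
seg 4: a=0, c=M4/2=-249/941, d=(M5−M4)/(6·2)=83/1882, b=Δ4−h4·(2M4+M5)/6=3487/1882
t_q=1/2 → seg 0, τ=1/2; S=-2+-7949/1882·τ+0·τ²+2303/1882·τ³=-59605/15056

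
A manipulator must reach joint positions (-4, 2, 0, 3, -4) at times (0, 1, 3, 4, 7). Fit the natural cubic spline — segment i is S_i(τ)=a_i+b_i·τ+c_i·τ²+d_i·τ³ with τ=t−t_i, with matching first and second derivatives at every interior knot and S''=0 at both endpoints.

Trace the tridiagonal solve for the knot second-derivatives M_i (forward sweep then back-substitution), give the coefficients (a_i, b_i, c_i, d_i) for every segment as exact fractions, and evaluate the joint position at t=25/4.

  seg 0: a=-4 b=5711/750 c=0 d=-1211/750
  seg 1: a=2 b=1039/375 c=-1211/250 d=2219/1500
  seg 2: a=0 b=86/75 c=504/125 d=-817/375
  seg 3: a=3 b=1003/375 c=-313/125 d=313/1125
S(25/4) = -783/1600

Δ: Δ0=6, Δ1=-1, Δ2=3, Δ3=-7/3
row 1: diag=6, rhs=-42; c'=1/3, d'=-7
row 2: denom=6−2·1/3=16/3; d'=(24−2·-7)/(16/3)=57/8
row 3: denom=8−1·3/16=125/16; d'=(-32−1·57/8)/(125/16)=-626/125
back: M3=-626/125
back: M2=57/8−3/16·-626/125=1008/125
back: M1=-7−1/3·1008/125=-1211/125
M: M0=0, M1=-1211/125, M2=1008/125, M3=-626/125, M4=0
seg 0: a=-4, c=M0/2=0, d=(M1−M0)/(6·1)=-1211/750, b=Δ0−h0·(2M0+M1)/6=5711/750
seg 1: a=2, c=M1/2=-1211/250, d=(M2−M1)/(6·2)=2219/1500, b=Δ1−h1·(2M1+M2)/6=1039/375
seg 2: a=0, c=M2/2=504/125, d=(M3−M2)/(6·1)=-817/375, b=Δ2−h2·(2M2+M3)/6=86/75
seg 3: a=3, c=M3/2=-313/125, d=(M4−M3)/(6·3)=313/1125, b=Δ3−h3·(2M3+M4)/6=1003/375
t_q=25/4 → seg 3, τ=9/4; S=3+1003/375·τ+-313/125·τ²+313/1125·τ³=-783/1600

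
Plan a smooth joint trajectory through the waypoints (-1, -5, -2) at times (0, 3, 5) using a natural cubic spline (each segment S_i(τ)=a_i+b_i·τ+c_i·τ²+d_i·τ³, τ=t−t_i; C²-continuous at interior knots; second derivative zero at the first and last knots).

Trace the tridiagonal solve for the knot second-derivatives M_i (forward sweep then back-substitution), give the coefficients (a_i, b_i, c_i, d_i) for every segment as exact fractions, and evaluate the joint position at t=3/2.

Δ: Δ0=-4/3, Δ1=3/2
row 1: diag=10, rhs=17; c'=1/5, d'=17/10
back: M1=17/10
M: M0=0, M1=17/10, M2=0
seg 0: a=-1, c=M0/2=0, d=(M1−M0)/(6·3)=17/180, b=Δ0−h0·(2M0+M1)/6=-131/60
seg 1: a=-5, c=M1/2=17/20, d=(M2−M1)/(6·2)=-17/120, b=Δ1−h1·(2M1+M2)/6=11/30
t_q=3/2 → seg 0, τ=3/2; S=-1+-131/60·τ+0·τ²+17/180·τ³=-633/160

  seg 0: a=-1 b=-131/60 c=0 d=17/180
  seg 1: a=-5 b=11/30 c=17/20 d=-17/120
S(3/2) = -633/160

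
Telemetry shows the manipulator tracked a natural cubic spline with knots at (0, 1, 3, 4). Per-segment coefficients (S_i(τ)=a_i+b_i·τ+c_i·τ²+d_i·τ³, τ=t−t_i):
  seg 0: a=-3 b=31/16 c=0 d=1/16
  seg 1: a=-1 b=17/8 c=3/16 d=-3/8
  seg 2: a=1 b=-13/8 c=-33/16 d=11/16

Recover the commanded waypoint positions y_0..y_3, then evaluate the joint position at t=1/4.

y_0=-3 y_1=-1 y_2=1 y_3=-2
S(1/4) = -2575/1024

y_0 = S_0(0) = a_0 = -3
y_1 = S_1(0) = a_1 = -1
y_2 = S_2(0) = a_2 = 1
y_3 = S_2(1) = -2
t_q=1/4 is in segment 0 (τ=1/4); S_0(τ)=-2575/1024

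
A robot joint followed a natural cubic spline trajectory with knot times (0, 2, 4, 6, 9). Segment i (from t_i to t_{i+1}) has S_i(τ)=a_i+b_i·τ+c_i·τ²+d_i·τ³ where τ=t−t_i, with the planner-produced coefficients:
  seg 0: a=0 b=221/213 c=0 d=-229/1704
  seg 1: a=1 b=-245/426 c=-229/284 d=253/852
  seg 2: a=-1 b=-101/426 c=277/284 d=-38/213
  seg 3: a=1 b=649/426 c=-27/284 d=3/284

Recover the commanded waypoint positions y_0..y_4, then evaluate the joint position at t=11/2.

y_0 = S_0(0) = a_0 = 0
y_1 = S_1(0) = a_1 = 1
y_2 = S_2(0) = a_2 = -1
y_3 = S_3(0) = a_3 = 1
y_4 = S_3(3) = 5
t_q=11/2 is in segment 2 (τ=3/2); S_2(τ)=269/1136

y_0=0 y_1=1 y_2=-1 y_3=1 y_4=5
S(11/2) = 269/1136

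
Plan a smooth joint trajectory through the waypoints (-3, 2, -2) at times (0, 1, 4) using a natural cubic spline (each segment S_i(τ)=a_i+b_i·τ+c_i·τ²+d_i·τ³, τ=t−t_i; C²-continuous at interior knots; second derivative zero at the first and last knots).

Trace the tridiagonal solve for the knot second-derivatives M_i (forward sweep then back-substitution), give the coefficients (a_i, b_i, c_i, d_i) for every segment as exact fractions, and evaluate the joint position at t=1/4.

Δ: Δ0=5, Δ1=-4/3
row 1: diag=8, rhs=-38; c'=3/8, d'=-19/4
back: M1=-19/4
M: M0=0, M1=-19/4, M2=0
seg 0: a=-3, c=M0/2=0, d=(M1−M0)/(6·1)=-19/24, b=Δ0−h0·(2M0+M1)/6=139/24
seg 1: a=2, c=M1/2=-19/8, d=(M2−M1)/(6·3)=19/72, b=Δ1−h1·(2M1+M2)/6=41/12
t_q=1/4 → seg 0, τ=1/4; S=-3+139/24·τ+0·τ²+-19/24·τ³=-801/512

  seg 0: a=-3 b=139/24 c=0 d=-19/24
  seg 1: a=2 b=41/12 c=-19/8 d=19/72
S(1/4) = -801/512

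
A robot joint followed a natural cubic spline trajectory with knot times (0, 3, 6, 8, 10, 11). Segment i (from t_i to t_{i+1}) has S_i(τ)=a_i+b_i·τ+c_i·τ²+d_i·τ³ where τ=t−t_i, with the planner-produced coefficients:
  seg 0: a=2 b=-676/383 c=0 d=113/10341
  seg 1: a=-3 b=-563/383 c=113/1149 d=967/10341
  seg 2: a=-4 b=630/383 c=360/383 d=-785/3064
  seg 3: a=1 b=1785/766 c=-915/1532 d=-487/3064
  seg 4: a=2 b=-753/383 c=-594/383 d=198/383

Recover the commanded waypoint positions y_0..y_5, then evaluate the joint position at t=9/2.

y_0=2 y_1=-3 y_2=-4 y_3=1 y_4=2 y_5=-1
S(9/2) = -14303/3064

y_0 = S_0(0) = a_0 = 2
y_1 = S_1(0) = a_1 = -3
y_2 = S_2(0) = a_2 = -4
y_3 = S_3(0) = a_3 = 1
y_4 = S_4(0) = a_4 = 2
y_5 = S_4(1) = -1
t_q=9/2 is in segment 1 (τ=3/2); S_1(τ)=-14303/3064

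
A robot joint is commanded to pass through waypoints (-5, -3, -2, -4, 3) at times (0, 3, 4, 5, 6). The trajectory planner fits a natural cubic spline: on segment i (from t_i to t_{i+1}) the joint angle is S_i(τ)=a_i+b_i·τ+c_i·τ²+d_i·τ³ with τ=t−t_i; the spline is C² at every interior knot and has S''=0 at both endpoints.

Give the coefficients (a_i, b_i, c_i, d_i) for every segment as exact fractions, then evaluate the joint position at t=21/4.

  seg 0: a=-5 b=-1/174 c=0 d=13/174
  seg 1: a=-3 b=175/87 c=39/58 d=-293/174
  seg 2: a=-2 b=-295/174 c=-127/29 d=709/174
  seg 3: a=-4 b=154/87 c=455/58 d=-455/174
S(21/4) = -11537/3712

Δ: Δ0=2/3, Δ1=1, Δ2=-2, Δ3=7
row 1: diag=8, rhs=2; c'=1/8, d'=1/4
row 2: denom=4−1·1/8=31/8; d'=(-18−1·1/4)/(31/8)=-146/31
row 3: denom=4−1·8/31=116/31; d'=(54−1·-146/31)/(116/31)=455/29
back: M3=455/29
back: M2=-146/31−8/31·455/29=-254/29
back: M1=1/4−1/8·-254/29=39/29
M: M0=0, M1=39/29, M2=-254/29, M3=455/29, M4=0
seg 0: a=-5, c=M0/2=0, d=(M1−M0)/(6·3)=13/174, b=Δ0−h0·(2M0+M1)/6=-1/174
seg 1: a=-3, c=M1/2=39/58, d=(M2−M1)/(6·1)=-293/174, b=Δ1−h1·(2M1+M2)/6=175/87
seg 2: a=-2, c=M2/2=-127/29, d=(M3−M2)/(6·1)=709/174, b=Δ2−h2·(2M2+M3)/6=-295/174
seg 3: a=-4, c=M3/2=455/58, d=(M4−M3)/(6·1)=-455/174, b=Δ3−h3·(2M3+M4)/6=154/87
t_q=21/4 → seg 3, τ=1/4; S=-4+154/87·τ+455/58·τ²+-455/174·τ³=-11537/3712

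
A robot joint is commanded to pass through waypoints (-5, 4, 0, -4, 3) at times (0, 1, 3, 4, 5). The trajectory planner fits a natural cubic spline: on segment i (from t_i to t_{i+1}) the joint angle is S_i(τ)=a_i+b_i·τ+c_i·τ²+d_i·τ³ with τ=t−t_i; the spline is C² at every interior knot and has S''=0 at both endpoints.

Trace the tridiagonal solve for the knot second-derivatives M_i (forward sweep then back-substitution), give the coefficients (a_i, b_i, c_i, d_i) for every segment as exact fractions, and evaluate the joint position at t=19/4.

  seg 0: a=-5 b=1313/122 c=0 d=-215/122
  seg 1: a=4 b=334/61 c=-645/122 d=189/244
  seg 2: a=0 b=-389/61 c=-39/61 d=184/61
  seg 3: a=-4 b=85/61 c=513/61 d=-171/61
S(19/4) = 2315/3904

Δ: Δ0=9, Δ1=-2, Δ2=-4, Δ3=7
row 1: diag=6, rhs=-66; c'=1/3, d'=-11
row 2: denom=6−2·1/3=16/3; d'=(-12−2·-11)/(16/3)=15/8
row 3: denom=4−1·3/16=61/16; d'=(66−1·15/8)/(61/16)=1026/61
back: M3=1026/61
back: M2=15/8−3/16·1026/61=-78/61
back: M1=-11−1/3·-78/61=-645/61
M: M0=0, M1=-645/61, M2=-78/61, M3=1026/61, M4=0
seg 0: a=-5, c=M0/2=0, d=(M1−M0)/(6·1)=-215/122, b=Δ0−h0·(2M0+M1)/6=1313/122
seg 1: a=4, c=M1/2=-645/122, d=(M2−M1)/(6·2)=189/244, b=Δ1−h1·(2M1+M2)/6=334/61
seg 2: a=0, c=M2/2=-39/61, d=(M3−M2)/(6·1)=184/61, b=Δ2−h2·(2M2+M3)/6=-389/61
seg 3: a=-4, c=M3/2=513/61, d=(M4−M3)/(6·1)=-171/61, b=Δ3−h3·(2M3+M4)/6=85/61
t_q=19/4 → seg 3, τ=3/4; S=-4+85/61·τ+513/61·τ²+-171/61·τ³=2315/3904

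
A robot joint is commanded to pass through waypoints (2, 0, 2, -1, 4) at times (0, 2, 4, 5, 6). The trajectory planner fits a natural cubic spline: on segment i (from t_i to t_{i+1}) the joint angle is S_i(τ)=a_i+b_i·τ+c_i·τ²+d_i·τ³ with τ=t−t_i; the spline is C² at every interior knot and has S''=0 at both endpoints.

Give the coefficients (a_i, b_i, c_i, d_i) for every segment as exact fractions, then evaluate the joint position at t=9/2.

Δ: Δ0=-1, Δ1=1, Δ2=-3, Δ3=5
row 1: diag=8, rhs=12; c'=1/4, d'=3/2
row 2: denom=6−2·1/4=11/2; d'=(-24−2·3/2)/(11/2)=-54/11
row 3: denom=4−1·2/11=42/11; d'=(48−1·-54/11)/(42/11)=97/7
back: M3=97/7
back: M2=-54/11−2/11·97/7=-52/7
back: M1=3/2−1/4·-52/7=47/14
M: M0=0, M1=47/14, M2=-52/7, M3=97/7, M4=0
seg 0: a=2, c=M0/2=0, d=(M1−M0)/(6·2)=47/168, b=Δ0−h0·(2M0+M1)/6=-89/42
seg 1: a=0, c=M1/2=47/28, d=(M2−M1)/(6·2)=-151/168, b=Δ1−h1·(2M1+M2)/6=26/21
seg 2: a=2, c=M2/2=-26/7, d=(M3−M2)/(6·1)=149/42, b=Δ2−h2·(2M2+M3)/6=-17/6
seg 3: a=-1, c=M3/2=97/14, d=(M4−M3)/(6·1)=-97/42, b=Δ3−h3·(2M3+M4)/6=8/21
t_q=9/2 → seg 2, τ=1/2; S=2+-17/6·τ+-26/7·τ²+149/42·τ³=11/112

  seg 0: a=2 b=-89/42 c=0 d=47/168
  seg 1: a=0 b=26/21 c=47/28 d=-151/168
  seg 2: a=2 b=-17/6 c=-26/7 d=149/42
  seg 3: a=-1 b=8/21 c=97/14 d=-97/42
S(9/2) = 11/112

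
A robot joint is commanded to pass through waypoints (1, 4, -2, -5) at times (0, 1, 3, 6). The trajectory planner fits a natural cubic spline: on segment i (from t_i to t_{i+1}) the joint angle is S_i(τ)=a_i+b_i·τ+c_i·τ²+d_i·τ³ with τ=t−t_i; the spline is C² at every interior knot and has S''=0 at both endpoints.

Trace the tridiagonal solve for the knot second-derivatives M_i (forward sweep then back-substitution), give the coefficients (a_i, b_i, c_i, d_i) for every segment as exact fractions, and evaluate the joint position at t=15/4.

Δ: Δ0=3, Δ1=-3, Δ2=-1
row 1: diag=6, rhs=-36; c'=1/3, d'=-6
row 2: denom=10−2·1/3=28/3; d'=(12−2·-6)/(28/3)=18/7
back: M2=18/7
back: M1=-6−1/3·18/7=-48/7
M: M0=0, M1=-48/7, M2=18/7, M3=0
seg 0: a=1, c=M0/2=0, d=(M1−M0)/(6·1)=-8/7, b=Δ0−h0·(2M0+M1)/6=29/7
seg 1: a=4, c=M1/2=-24/7, d=(M2−M1)/(6·2)=11/14, b=Δ1−h1·(2M1+M2)/6=5/7
seg 2: a=-2, c=M2/2=9/7, d=(M3−M2)/(6·3)=-1/7, b=Δ2−h2·(2M2+M3)/6=-25/7
t_q=15/4 → seg 2, τ=3/4; S=-2+-25/7·τ+9/7·τ²+-1/7·τ³=-257/64

  seg 0: a=1 b=29/7 c=0 d=-8/7
  seg 1: a=4 b=5/7 c=-24/7 d=11/14
  seg 2: a=-2 b=-25/7 c=9/7 d=-1/7
S(15/4) = -257/64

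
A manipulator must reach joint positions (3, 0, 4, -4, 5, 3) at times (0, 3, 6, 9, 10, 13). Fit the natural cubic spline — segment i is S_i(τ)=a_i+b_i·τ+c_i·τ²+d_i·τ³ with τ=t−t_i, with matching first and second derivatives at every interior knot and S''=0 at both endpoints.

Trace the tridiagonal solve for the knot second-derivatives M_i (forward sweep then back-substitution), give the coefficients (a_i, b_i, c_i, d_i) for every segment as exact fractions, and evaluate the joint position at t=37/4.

  seg 0: a=3 b=-1942/849 c=0 d=1093/7641
  seg 1: a=0 b=1337/849 c=1093/849 d=-3484/7641
  seg 2: a=4 b=-2557/849 c=-797/283 d=7466/7641
  seg 3: a=-4 b=5495/849 c=5075/849 d=-2929/849
  seg 4: a=5 b=2286/283 c=-3712/849 d=3712/7641
S(37/4) = -37351/18112

Δ: Δ0=-1, Δ1=4/3, Δ2=-8/3, Δ3=9, Δ4=-2/3
row 1: diag=12, rhs=14; c'=1/4, d'=7/6
row 2: denom=12−3·1/4=45/4; d'=(-24−3·7/6)/(45/4)=-22/9
row 3: denom=8−3·4/15=36/5; d'=(70−3·-22/9)/(36/5)=290/27
row 4: denom=8−1·5/36=283/36; d'=(-58−1·290/27)/(283/36)=-7424/849
back: M4=-7424/849
back: M3=290/27−5/36·-7424/849=10150/849
back: M2=-22/9−4/15·10150/849=-1594/283
back: M1=7/6−1/4·-1594/283=2186/849
M: M0=0, M1=2186/849, M2=-1594/283, M3=10150/849, M4=-7424/849, M5=0
seg 0: a=3, c=M0/2=0, d=(M1−M0)/(6·3)=1093/7641, b=Δ0−h0·(2M0+M1)/6=-1942/849
seg 1: a=0, c=M1/2=1093/849, d=(M2−M1)/(6·3)=-3484/7641, b=Δ1−h1·(2M1+M2)/6=1337/849
seg 2: a=4, c=M2/2=-797/283, d=(M3−M2)/(6·3)=7466/7641, b=Δ2−h2·(2M2+M3)/6=-2557/849
seg 3: a=-4, c=M3/2=5075/849, d=(M4−M3)/(6·1)=-2929/849, b=Δ3−h3·(2M3+M4)/6=5495/849
seg 4: a=5, c=M4/2=-3712/849, d=(M5−M4)/(6·3)=3712/7641, b=Δ4−h4·(2M4+M5)/6=2286/283
t_q=37/4 → seg 3, τ=1/4; S=-4+5495/849·τ+5075/849·τ²+-2929/849·τ³=-37351/18112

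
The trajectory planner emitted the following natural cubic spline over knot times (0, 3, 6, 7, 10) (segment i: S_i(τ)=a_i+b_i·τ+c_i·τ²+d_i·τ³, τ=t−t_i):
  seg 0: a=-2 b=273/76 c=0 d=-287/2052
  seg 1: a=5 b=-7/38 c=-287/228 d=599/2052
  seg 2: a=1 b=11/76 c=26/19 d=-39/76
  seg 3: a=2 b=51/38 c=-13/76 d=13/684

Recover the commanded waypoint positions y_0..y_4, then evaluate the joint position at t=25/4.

y_0=-2 y_1=5 y_2=1 y_3=2 y_4=5
S(25/4) = 5417/4864

y_0 = S_0(0) = a_0 = -2
y_1 = S_1(0) = a_1 = 5
y_2 = S_2(0) = a_2 = 1
y_3 = S_3(0) = a_3 = 2
y_4 = S_3(3) = 5
t_q=25/4 is in segment 2 (τ=1/4); S_2(τ)=5417/4864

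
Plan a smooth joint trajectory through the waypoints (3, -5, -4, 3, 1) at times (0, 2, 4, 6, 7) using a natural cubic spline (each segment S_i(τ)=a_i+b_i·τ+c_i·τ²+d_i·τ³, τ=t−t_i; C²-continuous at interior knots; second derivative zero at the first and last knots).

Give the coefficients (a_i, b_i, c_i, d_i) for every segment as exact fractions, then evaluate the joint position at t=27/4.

  seg 0: a=3 b=-199/41 c=0 d=35/164
  seg 1: a=-5 b=-94/41 c=105/82 d=19/328
  seg 2: a=-4 b=289/82 c=267/164 d=-269/328
  seg 3: a=3 b=8/41 c=-135/41 d=45/41
S(27/4) = 4611/2624

Δ: Δ0=-4, Δ1=1/2, Δ2=7/2, Δ3=-2
row 1: diag=8, rhs=27; c'=1/4, d'=27/8
row 2: denom=8−2·1/4=15/2; d'=(18−2·27/8)/(15/2)=3/2
row 3: denom=6−2·4/15=82/15; d'=(-33−2·3/2)/(82/15)=-270/41
back: M3=-270/41
back: M2=3/2−4/15·-270/41=267/82
back: M1=27/8−1/4·267/82=105/41
M: M0=0, M1=105/41, M2=267/82, M3=-270/41, M4=0
seg 0: a=3, c=M0/2=0, d=(M1−M0)/(6·2)=35/164, b=Δ0−h0·(2M0+M1)/6=-199/41
seg 1: a=-5, c=M1/2=105/82, d=(M2−M1)/(6·2)=19/328, b=Δ1−h1·(2M1+M2)/6=-94/41
seg 2: a=-4, c=M2/2=267/164, d=(M3−M2)/(6·2)=-269/328, b=Δ2−h2·(2M2+M3)/6=289/82
seg 3: a=3, c=M3/2=-135/41, d=(M4−M3)/(6·1)=45/41, b=Δ3−h3·(2M3+M4)/6=8/41
t_q=27/4 → seg 3, τ=3/4; S=3+8/41·τ+-135/41·τ²+45/41·τ³=4611/2624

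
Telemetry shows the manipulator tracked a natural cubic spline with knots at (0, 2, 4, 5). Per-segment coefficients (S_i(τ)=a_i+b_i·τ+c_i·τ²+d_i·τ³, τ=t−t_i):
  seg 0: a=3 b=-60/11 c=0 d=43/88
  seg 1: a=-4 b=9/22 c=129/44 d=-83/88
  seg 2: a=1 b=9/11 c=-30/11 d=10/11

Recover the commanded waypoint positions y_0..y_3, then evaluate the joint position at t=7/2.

y_0=3 y_1=-4 y_2=1 y_3=0
S(7/2) = 19/704

y_0 = S_0(0) = a_0 = 3
y_1 = S_1(0) = a_1 = -4
y_2 = S_2(0) = a_2 = 1
y_3 = S_2(1) = 0
t_q=7/2 is in segment 1 (τ=3/2); S_1(τ)=19/704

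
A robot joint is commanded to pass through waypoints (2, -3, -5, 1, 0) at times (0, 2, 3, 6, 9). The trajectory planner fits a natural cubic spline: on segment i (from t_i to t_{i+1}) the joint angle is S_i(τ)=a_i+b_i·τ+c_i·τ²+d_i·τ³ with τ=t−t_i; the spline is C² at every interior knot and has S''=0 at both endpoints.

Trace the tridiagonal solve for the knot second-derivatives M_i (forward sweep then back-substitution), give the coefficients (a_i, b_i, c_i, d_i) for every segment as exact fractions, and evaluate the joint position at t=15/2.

Δ: Δ0=-5/2, Δ1=-2, Δ2=2, Δ3=-1/3
row 1: diag=6, rhs=3; c'=1/6, d'=1/2
row 2: denom=8−1·1/6=47/6; d'=(24−1·1/2)/(47/6)=3
row 3: denom=12−3·18/47=510/47; d'=(-14−3·3)/(510/47)=-1081/510
back: M3=-1081/510
back: M2=3−18/47·-1081/510=324/85
back: M1=1/2−1/6·324/85=-23/170
M: M0=0, M1=-23/170, M2=324/85, M3=-1081/510, M4=0
seg 0: a=2, c=M0/2=0, d=(M1−M0)/(6·2)=-23/2040, b=Δ0−h0·(2M0+M1)/6=-626/255
seg 1: a=-3, c=M1/2=-23/340, d=(M2−M1)/(6·1)=671/1020, b=Δ1−h1·(2M1+M2)/6=-1321/510
seg 2: a=-5, c=M2/2=162/85, d=(M3−M2)/(6·3)=-605/1836, b=Δ2−h2·(2M2+M3)/6=-767/1020
seg 3: a=1, c=M3/2=-1081/1020, d=(M4−M3)/(6·3)=1081/9180, b=Δ3−h3·(2M3+M4)/6=911/510
t_q=15/2 → seg 3, τ=3/2; S=1+911/510·τ+-1081/1020·τ²+1081/9180·τ³=4603/2720

  seg 0: a=2 b=-626/255 c=0 d=-23/2040
  seg 1: a=-3 b=-1321/510 c=-23/340 d=671/1020
  seg 2: a=-5 b=-767/1020 c=162/85 d=-605/1836
  seg 3: a=1 b=911/510 c=-1081/1020 d=1081/9180
S(15/2) = 4603/2720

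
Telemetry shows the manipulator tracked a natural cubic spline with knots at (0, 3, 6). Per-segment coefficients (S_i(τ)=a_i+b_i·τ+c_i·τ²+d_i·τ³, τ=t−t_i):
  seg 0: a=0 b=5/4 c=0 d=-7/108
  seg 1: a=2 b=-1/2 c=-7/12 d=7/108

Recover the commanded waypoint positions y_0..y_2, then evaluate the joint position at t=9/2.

y_0=0 y_1=2 y_2=-3
S(9/2) = 5/32

y_0 = S_0(0) = a_0 = 0
y_1 = S_1(0) = a_1 = 2
y_2 = S_1(3) = -3
t_q=9/2 is in segment 1 (τ=3/2); S_1(τ)=5/32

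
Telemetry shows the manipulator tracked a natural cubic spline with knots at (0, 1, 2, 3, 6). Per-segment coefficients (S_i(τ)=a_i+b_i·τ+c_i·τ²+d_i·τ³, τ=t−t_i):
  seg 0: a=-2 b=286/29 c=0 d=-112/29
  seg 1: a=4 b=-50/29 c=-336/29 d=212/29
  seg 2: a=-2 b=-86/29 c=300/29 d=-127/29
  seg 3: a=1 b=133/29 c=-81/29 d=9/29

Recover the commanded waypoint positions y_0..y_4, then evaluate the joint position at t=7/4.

y_0 = S_0(0) = a_0 = -2
y_1 = S_1(0) = a_1 = 4
y_2 = S_2(0) = a_2 = -2
y_3 = S_3(0) = a_3 = 1
y_4 = S_3(3) = -2
t_q=7/4 is in segment 1 (τ=3/4); S_1(τ)=-337/464

y_0=-2 y_1=4 y_2=-2 y_3=1 y_4=-2
S(7/4) = -337/464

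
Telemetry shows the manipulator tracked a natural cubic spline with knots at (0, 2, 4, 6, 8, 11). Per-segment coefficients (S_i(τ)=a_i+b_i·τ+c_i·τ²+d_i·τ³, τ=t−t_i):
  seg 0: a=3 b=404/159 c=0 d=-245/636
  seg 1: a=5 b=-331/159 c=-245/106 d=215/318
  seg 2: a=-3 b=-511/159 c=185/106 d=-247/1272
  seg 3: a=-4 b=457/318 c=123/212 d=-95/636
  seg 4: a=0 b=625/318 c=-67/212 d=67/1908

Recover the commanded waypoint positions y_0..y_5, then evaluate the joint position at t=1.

y_0=3 y_1=5 y_2=-3 y_3=-4 y_4=0 y_5=4
S(1) = 1093/212

y_0 = S_0(0) = a_0 = 3
y_1 = S_1(0) = a_1 = 5
y_2 = S_2(0) = a_2 = -3
y_3 = S_3(0) = a_3 = -4
y_4 = S_4(0) = a_4 = 0
y_5 = S_4(3) = 4
t_q=1 is in segment 0 (τ=1); S_0(τ)=1093/212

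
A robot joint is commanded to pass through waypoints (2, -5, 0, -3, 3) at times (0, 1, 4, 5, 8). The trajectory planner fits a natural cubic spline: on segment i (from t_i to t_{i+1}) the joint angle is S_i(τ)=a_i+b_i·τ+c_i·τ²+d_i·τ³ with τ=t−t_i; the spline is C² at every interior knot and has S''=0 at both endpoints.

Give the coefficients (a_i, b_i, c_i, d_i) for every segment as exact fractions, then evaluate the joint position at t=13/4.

Δ: Δ0=-7, Δ1=5/3, Δ2=-3, Δ3=2
row 1: diag=8, rhs=52; c'=3/8, d'=13/2
row 2: denom=8−3·3/8=55/8; d'=(-28−3·13/2)/(55/8)=-76/11
row 3: denom=8−1·8/55=432/55; d'=(30−1·-76/11)/(432/55)=1015/216
back: M3=1015/216
back: M2=-76/11−8/55·1015/216=-205/27
back: M1=13/2−3/8·-205/27=673/72
M: M0=0, M1=673/72, M2=-205/27, M3=1015/216, M4=0
seg 0: a=2, c=M0/2=0, d=(M1−M0)/(6·1)=673/432, b=Δ0−h0·(2M0+M1)/6=-3697/432
seg 1: a=-5, c=M1/2=673/144, d=(M2−M1)/(6·3)=-3659/3888, b=Δ1−h1·(2M1+M2)/6=-839/216
seg 2: a=0, c=M2/2=-205/54, d=(M3−M2)/(6·1)=295/144, b=Δ2−h2·(2M2+M3)/6=-541/432
seg 3: a=-3, c=M3/2=1015/432, d=(M4−M3)/(6·3)=-1015/3888, b=Δ3−h3·(2M3+M4)/6=-583/216
t_q=13/4 → seg 1, τ=9/4; S=-5+-839/216·τ+673/144·τ²+-3659/3888·τ³=-2455/3072

  seg 0: a=2 b=-3697/432 c=0 d=673/432
  seg 1: a=-5 b=-839/216 c=673/144 d=-3659/3888
  seg 2: a=0 b=-541/432 c=-205/54 d=295/144
  seg 3: a=-3 b=-583/216 c=1015/432 d=-1015/3888
S(13/4) = -2455/3072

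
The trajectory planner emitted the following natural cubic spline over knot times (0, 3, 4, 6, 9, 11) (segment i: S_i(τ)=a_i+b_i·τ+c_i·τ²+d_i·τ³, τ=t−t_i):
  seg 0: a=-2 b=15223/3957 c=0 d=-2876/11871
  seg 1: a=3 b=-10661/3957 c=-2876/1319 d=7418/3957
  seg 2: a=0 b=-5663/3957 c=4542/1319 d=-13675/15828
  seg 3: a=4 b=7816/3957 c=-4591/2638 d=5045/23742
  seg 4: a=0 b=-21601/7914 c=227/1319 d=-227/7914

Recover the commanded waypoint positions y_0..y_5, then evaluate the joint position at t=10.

y_0 = S_0(0) = a_0 = -2
y_1 = S_1(0) = a_1 = 3
y_2 = S_2(0) = a_2 = 0
y_3 = S_3(0) = a_3 = 4
y_4 = S_4(0) = a_4 = 0
y_5 = S_4(2) = -5
t_q=10 is in segment 4 (τ=1); S_4(τ)=-3411/1319

y_0=-2 y_1=3 y_2=0 y_3=4 y_4=0 y_5=-5
S(10) = -3411/1319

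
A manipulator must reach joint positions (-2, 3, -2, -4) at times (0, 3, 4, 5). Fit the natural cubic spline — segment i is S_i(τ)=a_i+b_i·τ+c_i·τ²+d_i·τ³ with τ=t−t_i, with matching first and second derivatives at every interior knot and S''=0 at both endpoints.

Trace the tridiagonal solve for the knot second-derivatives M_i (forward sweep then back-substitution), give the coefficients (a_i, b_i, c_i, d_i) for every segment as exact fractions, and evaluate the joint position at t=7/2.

  seg 0: a=-2 b=422/93 c=0 d=-89/279
  seg 1: a=3 b=-379/93 c=-89/31 d=181/93
  seg 2: a=-2 b=-370/93 c=92/31 d=-92/93
S(7/2) = 121/248

Δ: Δ0=5/3, Δ1=-5, Δ2=-2
row 1: diag=8, rhs=-40; c'=1/8, d'=-5
row 2: denom=4−1·1/8=31/8; d'=(18−1·-5)/(31/8)=184/31
back: M2=184/31
back: M1=-5−1/8·184/31=-178/31
M: M0=0, M1=-178/31, M2=184/31, M3=0
seg 0: a=-2, c=M0/2=0, d=(M1−M0)/(6·3)=-89/279, b=Δ0−h0·(2M0+M1)/6=422/93
seg 1: a=3, c=M1/2=-89/31, d=(M2−M1)/(6·1)=181/93, b=Δ1−h1·(2M1+M2)/6=-379/93
seg 2: a=-2, c=M2/2=92/31, d=(M3−M2)/(6·1)=-92/93, b=Δ2−h2·(2M2+M3)/6=-370/93
t_q=7/2 → seg 1, τ=1/2; S=3+-379/93·τ+-89/31·τ²+181/93·τ³=121/248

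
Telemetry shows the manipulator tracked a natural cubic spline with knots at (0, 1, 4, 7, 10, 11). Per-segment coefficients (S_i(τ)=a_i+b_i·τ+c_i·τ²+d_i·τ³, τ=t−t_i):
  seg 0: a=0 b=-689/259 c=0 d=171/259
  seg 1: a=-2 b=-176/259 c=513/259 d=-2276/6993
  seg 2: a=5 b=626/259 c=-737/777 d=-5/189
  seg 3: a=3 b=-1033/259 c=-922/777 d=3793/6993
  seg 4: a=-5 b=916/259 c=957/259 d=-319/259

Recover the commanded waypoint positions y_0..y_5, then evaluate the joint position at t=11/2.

y_0 = S_0(0) = a_0 = 0
y_1 = S_1(0) = a_1 = -2
y_2 = S_2(0) = a_2 = 5
y_3 = S_3(0) = a_3 = 3
y_4 = S_4(0) = a_4 = -5
y_5 = S_4(1) = 1
t_q=11/2 is in segment 2 (τ=3/2); S_2(τ)=1895/296

y_0=0 y_1=-2 y_2=5 y_3=3 y_4=-5 y_5=1
S(11/2) = 1895/296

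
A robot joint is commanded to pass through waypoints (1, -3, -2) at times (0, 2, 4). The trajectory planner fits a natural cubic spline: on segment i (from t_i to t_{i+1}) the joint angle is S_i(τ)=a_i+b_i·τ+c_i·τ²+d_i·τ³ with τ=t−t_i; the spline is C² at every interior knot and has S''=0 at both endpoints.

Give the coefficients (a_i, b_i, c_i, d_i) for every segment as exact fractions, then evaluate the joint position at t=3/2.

Δ: Δ0=-2, Δ1=1/2
row 1: diag=8, rhs=15; c'=1/4, d'=15/8
back: M1=15/8
M: M0=0, M1=15/8, M2=0
seg 0: a=1, c=M0/2=0, d=(M1−M0)/(6·2)=5/32, b=Δ0−h0·(2M0+M1)/6=-21/8
seg 1: a=-3, c=M1/2=15/16, d=(M2−M1)/(6·2)=-5/32, b=Δ1−h1·(2M1+M2)/6=-3/4
t_q=3/2 → seg 0, τ=3/2; S=1+-21/8·τ+0·τ²+5/32·τ³=-617/256

  seg 0: a=1 b=-21/8 c=0 d=5/32
  seg 1: a=-3 b=-3/4 c=15/16 d=-5/32
S(3/2) = -617/256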